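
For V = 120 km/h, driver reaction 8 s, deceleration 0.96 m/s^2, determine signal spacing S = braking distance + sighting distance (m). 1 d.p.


V = 120 / 3.6 = 33.3333 m/s
Braking distance = 33.3333^2 / (2*0.96) = 578.7037 m
Sighting distance = 33.3333 * 8 = 266.6667 m
S = 578.7037 + 266.6667 = 845.4 m

845.4


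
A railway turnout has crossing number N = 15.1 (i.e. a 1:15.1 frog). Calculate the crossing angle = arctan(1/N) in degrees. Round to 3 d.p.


1/N = 1/15.1 = 0.066225
angle = arctan(0.066225) = 0.066129 rad
angle = 0.066129 * 180/pi = 3.789 degrees

3.789


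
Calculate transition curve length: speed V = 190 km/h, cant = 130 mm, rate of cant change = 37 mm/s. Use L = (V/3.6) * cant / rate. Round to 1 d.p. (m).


Convert speed: V = 190 / 3.6 = 52.7778 m/s
L = 52.7778 * 130 / 37
L = 6861.1111 / 37
L = 185.4 m

185.4


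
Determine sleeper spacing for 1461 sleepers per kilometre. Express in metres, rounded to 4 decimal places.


Spacing = 1000 m / number of sleepers
Spacing = 1000 / 1461
Spacing = 0.6845 m

0.6845


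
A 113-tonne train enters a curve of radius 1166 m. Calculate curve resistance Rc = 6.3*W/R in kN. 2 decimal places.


Rc = 6.3 * W / R
Rc = 6.3 * 113 / 1166
Rc = 711.9 / 1166
Rc = 0.61 kN

0.61


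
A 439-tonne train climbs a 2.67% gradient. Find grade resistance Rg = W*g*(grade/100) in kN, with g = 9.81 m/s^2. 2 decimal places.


Rg = W * 9.81 * grade / 100
Rg = 439 * 9.81 * 2.67 / 100
Rg = 4306.59 * 0.0267
Rg = 114.99 kN

114.99


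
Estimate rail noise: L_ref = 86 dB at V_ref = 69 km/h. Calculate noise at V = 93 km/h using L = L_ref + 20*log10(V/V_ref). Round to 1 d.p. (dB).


V/V_ref = 93 / 69 = 1.347826
log10(1.347826) = 0.129634
20 * 0.129634 = 2.5927
L = 86 + 2.5927 = 88.6 dB

88.6


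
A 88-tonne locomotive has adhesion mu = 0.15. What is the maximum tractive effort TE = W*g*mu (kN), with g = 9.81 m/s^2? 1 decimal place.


TE_max = W * g * mu
TE_max = 88 * 9.81 * 0.15
TE_max = 863.28 * 0.15
TE_max = 129.5 kN

129.5


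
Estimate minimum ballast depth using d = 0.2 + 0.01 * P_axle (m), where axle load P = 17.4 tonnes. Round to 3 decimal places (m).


d = 0.2 + 0.01 * 17.4
d = 0.2 + 0.174
d = 0.374 m

0.374


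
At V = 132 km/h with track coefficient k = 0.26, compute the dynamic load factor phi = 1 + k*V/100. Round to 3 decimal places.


phi = 1 + k * V / 100
phi = 1 + 0.26 * 132 / 100
phi = 1 + 0.3432
phi = 1.343

1.343


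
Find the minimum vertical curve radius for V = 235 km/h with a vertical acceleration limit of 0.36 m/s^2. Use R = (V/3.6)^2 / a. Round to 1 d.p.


Convert speed: V = 235 / 3.6 = 65.2778 m/s
V^2 = 4261.1883 m^2/s^2
R_v = 4261.1883 / 0.36
R_v = 11836.6 m

11836.6


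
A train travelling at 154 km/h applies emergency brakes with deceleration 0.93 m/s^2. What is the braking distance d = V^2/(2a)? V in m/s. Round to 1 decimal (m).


Convert speed: V = 154 / 3.6 = 42.7778 m/s
V^2 = 1829.9383
d = 1829.9383 / (2 * 0.93)
d = 1829.9383 / 1.86
d = 983.8 m

983.8


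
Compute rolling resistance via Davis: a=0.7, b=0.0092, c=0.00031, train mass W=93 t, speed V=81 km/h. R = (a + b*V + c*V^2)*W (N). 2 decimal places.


b*V = 0.0092 * 81 = 0.7452
c*V^2 = 0.00031 * 6561 = 2.03391
R_per_t = 0.7 + 0.7452 + 2.03391 = 3.47911 N/t
R_total = 3.47911 * 93 = 323.56 N

323.56


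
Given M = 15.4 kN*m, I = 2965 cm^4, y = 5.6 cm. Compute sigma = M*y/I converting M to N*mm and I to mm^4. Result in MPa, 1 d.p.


Convert units:
M = 15.4 kN*m = 15400000 N*mm
y = 5.6 cm = 56 mm
I = 2965 cm^4 = 29650000 mm^4
sigma = 15400000 * 56 / 29650000
sigma = 29.1 MPa

29.1


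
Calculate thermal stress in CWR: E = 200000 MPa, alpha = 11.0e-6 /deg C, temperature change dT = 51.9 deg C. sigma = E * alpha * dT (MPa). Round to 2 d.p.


sigma = E * alpha * dT
sigma = 200000 * 11.0e-6 * 51.9
sigma = 2.2 * 51.9
sigma = 114.18 MPa

114.18


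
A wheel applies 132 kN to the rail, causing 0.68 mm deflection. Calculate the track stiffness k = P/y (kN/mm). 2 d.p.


Track stiffness k = P / y
k = 132 / 0.68
k = 194.12 kN/mm

194.12


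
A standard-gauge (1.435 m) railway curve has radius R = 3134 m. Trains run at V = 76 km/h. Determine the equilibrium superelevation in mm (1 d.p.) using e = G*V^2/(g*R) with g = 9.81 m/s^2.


Convert speed: V = 76 / 3.6 = 21.1111 m/s
Apply formula: e = 1.435 * 21.1111^2 / (9.81 * 3134)
e = 1.435 * 445.679 / 30744.54
e = 0.020802 m = 20.8 mm

20.8


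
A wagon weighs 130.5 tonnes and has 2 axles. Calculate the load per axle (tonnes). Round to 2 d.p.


Load per axle = total weight / number of axles
Load = 130.5 / 2
Load = 65.25 tonnes

65.25


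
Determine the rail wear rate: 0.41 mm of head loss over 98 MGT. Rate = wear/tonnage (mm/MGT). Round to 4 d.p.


Wear rate = total wear / cumulative tonnage
Rate = 0.41 / 98
Rate = 0.0042 mm/MGT

0.0042


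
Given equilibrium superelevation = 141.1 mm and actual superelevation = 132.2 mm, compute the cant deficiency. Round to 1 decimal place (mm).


Cant deficiency = equilibrium cant - actual cant
CD = 141.1 - 132.2
CD = 8.9 mm

8.9


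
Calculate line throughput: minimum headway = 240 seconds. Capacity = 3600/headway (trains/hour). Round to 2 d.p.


Capacity = 3600 / headway
Capacity = 3600 / 240
Capacity = 15.00 trains/hour

15.00


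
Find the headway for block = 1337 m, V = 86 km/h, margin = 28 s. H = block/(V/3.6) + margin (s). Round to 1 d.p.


V = 86 / 3.6 = 23.8889 m/s
Block traversal time = 1337 / 23.8889 = 55.9674 s
Headway = 55.9674 + 28
Headway = 84.0 s

84.0


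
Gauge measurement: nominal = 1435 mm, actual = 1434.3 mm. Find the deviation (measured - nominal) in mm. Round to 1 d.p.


Deviation = measured - nominal
Deviation = 1434.3 - 1435
Deviation = -0.7 mm

-0.7


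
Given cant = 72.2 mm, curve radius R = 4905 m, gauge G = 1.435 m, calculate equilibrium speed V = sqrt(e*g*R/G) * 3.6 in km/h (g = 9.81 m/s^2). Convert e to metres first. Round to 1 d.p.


Convert cant: e = 72.2 mm = 0.0722 m
V_ms = sqrt(0.0722 * 9.81 * 4905 / 1.435)
V_ms = sqrt(2420.991784) = 49.2036 m/s
V = 49.2036 * 3.6 = 177.1 km/h

177.1


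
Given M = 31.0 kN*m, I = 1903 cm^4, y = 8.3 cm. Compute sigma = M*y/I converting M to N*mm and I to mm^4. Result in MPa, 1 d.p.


Convert units:
M = 31.0 kN*m = 31000000 N*mm
y = 8.3 cm = 83 mm
I = 1903 cm^4 = 19030000 mm^4
sigma = 31000000 * 83 / 19030000
sigma = 135.2 MPa

135.2


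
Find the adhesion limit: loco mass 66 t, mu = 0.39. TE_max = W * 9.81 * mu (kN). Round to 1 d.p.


TE_max = W * g * mu
TE_max = 66 * 9.81 * 0.39
TE_max = 647.46 * 0.39
TE_max = 252.5 kN

252.5


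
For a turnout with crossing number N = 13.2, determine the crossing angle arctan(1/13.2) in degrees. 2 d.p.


1/N = 1/13.2 = 0.075758
angle = arctan(0.075758) = 0.075613 rad
angle = 0.075613 * 180/pi = 4.33 degrees

4.33


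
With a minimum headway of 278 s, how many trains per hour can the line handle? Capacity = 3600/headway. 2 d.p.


Capacity = 3600 / headway
Capacity = 3600 / 278
Capacity = 12.95 trains/hour

12.95


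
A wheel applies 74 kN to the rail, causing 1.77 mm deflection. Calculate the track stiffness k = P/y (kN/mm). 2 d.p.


Track stiffness k = P / y
k = 74 / 1.77
k = 41.81 kN/mm

41.81


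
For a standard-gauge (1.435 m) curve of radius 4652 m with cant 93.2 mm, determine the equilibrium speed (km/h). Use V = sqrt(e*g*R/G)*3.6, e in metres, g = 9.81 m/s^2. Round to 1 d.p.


Convert cant: e = 93.2 mm = 0.0932 m
V_ms = sqrt(0.0932 * 9.81 * 4652 / 1.435)
V_ms = sqrt(2963.962637) = 54.4423 m/s
V = 54.4423 * 3.6 = 196.0 km/h

196.0


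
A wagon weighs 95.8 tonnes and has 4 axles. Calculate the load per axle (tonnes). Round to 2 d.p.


Load per axle = total weight / number of axles
Load = 95.8 / 4
Load = 23.95 tonnes

23.95


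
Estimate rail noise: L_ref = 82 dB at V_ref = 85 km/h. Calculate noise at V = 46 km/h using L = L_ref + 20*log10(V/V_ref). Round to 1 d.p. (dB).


V/V_ref = 46 / 85 = 0.541176
log10(0.541176) = -0.266661
20 * -0.266661 = -5.3332
L = 82 + -5.3332 = 76.7 dB

76.7


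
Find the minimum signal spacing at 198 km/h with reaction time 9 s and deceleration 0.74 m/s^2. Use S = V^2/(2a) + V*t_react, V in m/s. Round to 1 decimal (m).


V = 198 / 3.6 = 55.0 m/s
Braking distance = 55.0^2 / (2*0.74) = 2043.9189 m
Sighting distance = 55.0 * 9 = 495.0 m
S = 2043.9189 + 495.0 = 2538.9 m

2538.9


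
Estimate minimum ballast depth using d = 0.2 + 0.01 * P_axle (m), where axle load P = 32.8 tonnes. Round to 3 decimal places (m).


d = 0.2 + 0.01 * 32.8
d = 0.2 + 0.328
d = 0.528 m

0.528


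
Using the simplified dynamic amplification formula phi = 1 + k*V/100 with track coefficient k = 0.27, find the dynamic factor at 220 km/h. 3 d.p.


phi = 1 + k * V / 100
phi = 1 + 0.27 * 220 / 100
phi = 1 + 0.594
phi = 1.594

1.594


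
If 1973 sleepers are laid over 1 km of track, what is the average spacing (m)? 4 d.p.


Spacing = 1000 m / number of sleepers
Spacing = 1000 / 1973
Spacing = 0.5068 m

0.5068


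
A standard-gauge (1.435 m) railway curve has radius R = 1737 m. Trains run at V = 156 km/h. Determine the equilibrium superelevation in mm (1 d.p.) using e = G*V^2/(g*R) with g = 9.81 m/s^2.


Convert speed: V = 156 / 3.6 = 43.3333 m/s
Apply formula: e = 1.435 * 43.3333^2 / (9.81 * 1737)
e = 1.435 * 1877.7778 / 17039.97
e = 0.158135 m = 158.1 mm

158.1


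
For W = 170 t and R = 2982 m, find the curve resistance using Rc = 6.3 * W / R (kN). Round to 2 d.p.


Rc = 6.3 * W / R
Rc = 6.3 * 170 / 2982
Rc = 1071.0 / 2982
Rc = 0.36 kN

0.36


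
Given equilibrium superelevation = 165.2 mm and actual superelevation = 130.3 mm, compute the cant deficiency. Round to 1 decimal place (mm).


Cant deficiency = equilibrium cant - actual cant
CD = 165.2 - 130.3
CD = 34.9 mm

34.9


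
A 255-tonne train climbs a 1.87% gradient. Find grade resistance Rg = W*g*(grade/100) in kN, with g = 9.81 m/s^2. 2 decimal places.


Rg = W * 9.81 * grade / 100
Rg = 255 * 9.81 * 1.87 / 100
Rg = 2501.55 * 0.0187
Rg = 46.78 kN

46.78


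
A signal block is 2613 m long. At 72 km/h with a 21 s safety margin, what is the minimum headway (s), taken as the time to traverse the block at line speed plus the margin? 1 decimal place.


V = 72 / 3.6 = 20.0 m/s
Block traversal time = 2613 / 20.0 = 130.65 s
Headway = 130.65 + 21
Headway = 151.7 s

151.7


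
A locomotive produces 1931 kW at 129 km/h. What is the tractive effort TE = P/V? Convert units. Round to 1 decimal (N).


Convert: P = 1931 kW = 1931000 W
V = 129 / 3.6 = 35.8333 m/s
TE = 1931000 / 35.8333
TE = 53888.4 N

53888.4


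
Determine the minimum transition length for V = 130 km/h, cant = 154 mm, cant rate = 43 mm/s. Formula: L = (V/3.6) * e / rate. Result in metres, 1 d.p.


Convert speed: V = 130 / 3.6 = 36.1111 m/s
L = 36.1111 * 154 / 43
L = 5561.1111 / 43
L = 129.3 m

129.3


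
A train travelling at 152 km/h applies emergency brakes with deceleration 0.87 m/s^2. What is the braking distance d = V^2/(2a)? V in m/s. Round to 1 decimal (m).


Convert speed: V = 152 / 3.6 = 42.2222 m/s
V^2 = 1782.716
d = 1782.716 / (2 * 0.87)
d = 1782.716 / 1.74
d = 1024.5 m

1024.5


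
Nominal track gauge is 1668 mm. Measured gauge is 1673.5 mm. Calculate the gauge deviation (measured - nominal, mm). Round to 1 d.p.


Deviation = measured - nominal
Deviation = 1673.5 - 1668
Deviation = 5.5 mm

5.5


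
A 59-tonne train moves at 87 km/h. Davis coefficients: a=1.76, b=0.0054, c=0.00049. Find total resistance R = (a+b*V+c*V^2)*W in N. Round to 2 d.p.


b*V = 0.0054 * 87 = 0.4698
c*V^2 = 0.00049 * 7569 = 3.70881
R_per_t = 1.76 + 0.4698 + 3.70881 = 5.93861 N/t
R_total = 5.93861 * 59 = 350.38 N

350.38


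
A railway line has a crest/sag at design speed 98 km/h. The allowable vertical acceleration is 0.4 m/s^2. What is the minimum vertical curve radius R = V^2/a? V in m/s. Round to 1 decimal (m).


Convert speed: V = 98 / 3.6 = 27.2222 m/s
V^2 = 741.0494 m^2/s^2
R_v = 741.0494 / 0.4
R_v = 1852.6 m

1852.6


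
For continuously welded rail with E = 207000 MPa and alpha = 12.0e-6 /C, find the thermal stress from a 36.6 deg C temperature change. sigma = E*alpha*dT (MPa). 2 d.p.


sigma = E * alpha * dT
sigma = 207000 * 12.0e-6 * 36.6
sigma = 2.484 * 36.6
sigma = 90.91 MPa

90.91


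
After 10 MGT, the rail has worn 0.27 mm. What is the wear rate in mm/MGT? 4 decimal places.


Wear rate = total wear / cumulative tonnage
Rate = 0.27 / 10
Rate = 0.0270 mm/MGT

0.0270


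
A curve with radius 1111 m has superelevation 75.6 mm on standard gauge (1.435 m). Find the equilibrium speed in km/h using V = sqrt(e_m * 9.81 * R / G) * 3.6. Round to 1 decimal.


Convert cant: e = 75.6 mm = 0.0756 m
V_ms = sqrt(0.0756 * 9.81 * 1111 / 1.435)
V_ms = sqrt(574.186478) = 23.9622 m/s
V = 23.9622 * 3.6 = 86.3 km/h

86.3


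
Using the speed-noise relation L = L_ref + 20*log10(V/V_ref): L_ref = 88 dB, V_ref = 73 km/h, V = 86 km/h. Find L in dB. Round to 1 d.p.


V/V_ref = 86 / 73 = 1.178082
log10(1.178082) = 0.071176
20 * 0.071176 = 1.4235
L = 88 + 1.4235 = 89.4 dB

89.4


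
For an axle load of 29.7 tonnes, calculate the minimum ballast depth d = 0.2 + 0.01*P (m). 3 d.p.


d = 0.2 + 0.01 * 29.7
d = 0.2 + 0.297
d = 0.497 m

0.497


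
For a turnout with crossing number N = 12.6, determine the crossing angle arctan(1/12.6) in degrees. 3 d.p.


1/N = 1/12.6 = 0.079365
angle = arctan(0.079365) = 0.079199 rad
angle = 0.079199 * 180/pi = 4.538 degrees

4.538


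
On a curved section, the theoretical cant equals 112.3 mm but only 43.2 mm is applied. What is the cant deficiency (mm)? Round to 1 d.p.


Cant deficiency = equilibrium cant - actual cant
CD = 112.3 - 43.2
CD = 69.1 mm

69.1


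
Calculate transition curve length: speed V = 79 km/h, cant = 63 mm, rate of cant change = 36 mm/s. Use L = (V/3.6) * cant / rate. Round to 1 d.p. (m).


Convert speed: V = 79 / 3.6 = 21.9444 m/s
L = 21.9444 * 63 / 36
L = 1382.5 / 36
L = 38.4 m

38.4


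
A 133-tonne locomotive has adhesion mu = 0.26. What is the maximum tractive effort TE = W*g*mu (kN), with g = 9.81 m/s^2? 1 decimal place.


TE_max = W * g * mu
TE_max = 133 * 9.81 * 0.26
TE_max = 1304.73 * 0.26
TE_max = 339.2 kN

339.2


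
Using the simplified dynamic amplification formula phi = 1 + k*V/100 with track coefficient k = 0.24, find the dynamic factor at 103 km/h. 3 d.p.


phi = 1 + k * V / 100
phi = 1 + 0.24 * 103 / 100
phi = 1 + 0.2472
phi = 1.247

1.247


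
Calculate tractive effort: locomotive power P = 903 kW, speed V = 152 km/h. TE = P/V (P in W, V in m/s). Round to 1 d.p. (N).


Convert: P = 903 kW = 903000 W
V = 152 / 3.6 = 42.2222 m/s
TE = 903000 / 42.2222
TE = 21386.8 N

21386.8


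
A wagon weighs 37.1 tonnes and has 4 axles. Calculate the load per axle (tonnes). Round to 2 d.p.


Load per axle = total weight / number of axles
Load = 37.1 / 4
Load = 9.28 tonnes

9.28


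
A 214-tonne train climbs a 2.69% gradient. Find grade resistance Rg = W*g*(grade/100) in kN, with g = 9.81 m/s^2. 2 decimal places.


Rg = W * 9.81 * grade / 100
Rg = 214 * 9.81 * 2.69 / 100
Rg = 2099.34 * 0.0269
Rg = 56.47 kN

56.47


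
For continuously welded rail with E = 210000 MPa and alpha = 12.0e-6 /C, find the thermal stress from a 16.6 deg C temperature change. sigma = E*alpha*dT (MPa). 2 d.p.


sigma = E * alpha * dT
sigma = 210000 * 12.0e-6 * 16.6
sigma = 2.52 * 16.6
sigma = 41.83 MPa

41.83


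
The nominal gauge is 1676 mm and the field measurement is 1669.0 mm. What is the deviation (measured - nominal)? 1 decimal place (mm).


Deviation = measured - nominal
Deviation = 1669.0 - 1676
Deviation = -7.0 mm

-7.0


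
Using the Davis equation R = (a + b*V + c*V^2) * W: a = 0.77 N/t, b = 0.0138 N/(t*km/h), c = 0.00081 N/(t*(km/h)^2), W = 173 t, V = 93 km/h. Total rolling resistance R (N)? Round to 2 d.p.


b*V = 0.0138 * 93 = 1.2834
c*V^2 = 0.00081 * 8649 = 7.00569
R_per_t = 0.77 + 1.2834 + 7.00569 = 9.05909 N/t
R_total = 9.05909 * 173 = 1567.22 N

1567.22


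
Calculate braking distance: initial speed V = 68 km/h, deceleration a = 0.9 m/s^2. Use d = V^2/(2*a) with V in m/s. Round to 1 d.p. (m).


Convert speed: V = 68 / 3.6 = 18.8889 m/s
V^2 = 356.7901
d = 356.7901 / (2 * 0.9)
d = 356.7901 / 1.8
d = 198.2 m

198.2


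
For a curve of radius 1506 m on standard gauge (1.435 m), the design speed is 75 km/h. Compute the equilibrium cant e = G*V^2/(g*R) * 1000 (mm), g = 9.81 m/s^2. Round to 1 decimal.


Convert speed: V = 75 / 3.6 = 20.8333 m/s
Apply formula: e = 1.435 * 20.8333^2 / (9.81 * 1506)
e = 1.435 * 434.0278 / 14773.86
e = 0.042158 m = 42.2 mm

42.2


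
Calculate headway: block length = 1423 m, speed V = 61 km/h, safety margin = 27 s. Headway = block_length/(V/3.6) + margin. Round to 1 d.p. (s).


V = 61 / 3.6 = 16.9444 m/s
Block traversal time = 1423 / 16.9444 = 83.9803 s
Headway = 83.9803 + 27
Headway = 111.0 s

111.0


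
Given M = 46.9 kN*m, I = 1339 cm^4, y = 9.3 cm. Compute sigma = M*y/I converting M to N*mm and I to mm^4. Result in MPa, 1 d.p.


Convert units:
M = 46.9 kN*m = 46900000 N*mm
y = 9.3 cm = 93 mm
I = 1339 cm^4 = 13390000 mm^4
sigma = 46900000 * 93 / 13390000
sigma = 325.7 MPa

325.7


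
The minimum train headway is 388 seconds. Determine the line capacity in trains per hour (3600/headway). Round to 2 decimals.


Capacity = 3600 / headway
Capacity = 3600 / 388
Capacity = 9.28 trains/hour

9.28


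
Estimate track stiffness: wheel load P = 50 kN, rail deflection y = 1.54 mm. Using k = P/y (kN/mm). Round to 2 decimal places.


Track stiffness k = P / y
k = 50 / 1.54
k = 32.47 kN/mm

32.47


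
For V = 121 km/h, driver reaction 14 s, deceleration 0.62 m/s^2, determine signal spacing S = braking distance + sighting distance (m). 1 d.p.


V = 121 / 3.6 = 33.6111 m/s
Braking distance = 33.6111^2 / (2*0.62) = 911.0539 m
Sighting distance = 33.6111 * 14 = 470.5556 m
S = 911.0539 + 470.5556 = 1381.6 m

1381.6


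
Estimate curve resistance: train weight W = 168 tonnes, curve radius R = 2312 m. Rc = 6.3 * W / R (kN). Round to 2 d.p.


Rc = 6.3 * W / R
Rc = 6.3 * 168 / 2312
Rc = 1058.4 / 2312
Rc = 0.46 kN

0.46


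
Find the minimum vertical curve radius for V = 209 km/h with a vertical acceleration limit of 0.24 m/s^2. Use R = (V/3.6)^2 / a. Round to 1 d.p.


Convert speed: V = 209 / 3.6 = 58.0556 m/s
V^2 = 3370.4475 m^2/s^2
R_v = 3370.4475 / 0.24
R_v = 14043.5 m

14043.5


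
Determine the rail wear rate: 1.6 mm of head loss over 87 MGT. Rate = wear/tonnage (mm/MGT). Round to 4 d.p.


Wear rate = total wear / cumulative tonnage
Rate = 1.6 / 87
Rate = 0.0184 mm/MGT

0.0184


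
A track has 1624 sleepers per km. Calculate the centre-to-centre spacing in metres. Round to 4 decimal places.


Spacing = 1000 m / number of sleepers
Spacing = 1000 / 1624
Spacing = 0.6158 m

0.6158


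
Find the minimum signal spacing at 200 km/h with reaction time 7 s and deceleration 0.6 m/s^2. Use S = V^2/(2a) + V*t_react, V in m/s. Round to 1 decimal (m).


V = 200 / 3.6 = 55.5556 m/s
Braking distance = 55.5556^2 / (2*0.6) = 2572.0165 m
Sighting distance = 55.5556 * 7 = 388.8889 m
S = 2572.0165 + 388.8889 = 2960.9 m

2960.9


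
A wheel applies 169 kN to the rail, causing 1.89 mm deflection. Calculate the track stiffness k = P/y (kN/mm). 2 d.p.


Track stiffness k = P / y
k = 169 / 1.89
k = 89.42 kN/mm

89.42


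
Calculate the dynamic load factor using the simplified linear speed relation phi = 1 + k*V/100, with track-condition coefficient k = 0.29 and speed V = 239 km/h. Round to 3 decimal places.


phi = 1 + k * V / 100
phi = 1 + 0.29 * 239 / 100
phi = 1 + 0.6931
phi = 1.693

1.693


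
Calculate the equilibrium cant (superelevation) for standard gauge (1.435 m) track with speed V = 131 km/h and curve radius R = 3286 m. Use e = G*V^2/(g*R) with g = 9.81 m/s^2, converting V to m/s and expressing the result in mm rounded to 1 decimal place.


Convert speed: V = 131 / 3.6 = 36.3889 m/s
Apply formula: e = 1.435 * 36.3889^2 / (9.81 * 3286)
e = 1.435 * 1324.1512 / 32235.66
e = 0.058946 m = 58.9 mm

58.9


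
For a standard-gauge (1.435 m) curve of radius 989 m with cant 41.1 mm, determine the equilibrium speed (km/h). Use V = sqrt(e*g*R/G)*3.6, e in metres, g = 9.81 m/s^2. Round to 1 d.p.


Convert cant: e = 41.1 mm = 0.0411 m
V_ms = sqrt(0.0411 * 9.81 * 989 / 1.435)
V_ms = sqrt(277.878675) = 16.6697 m/s
V = 16.6697 * 3.6 = 60.0 km/h

60.0


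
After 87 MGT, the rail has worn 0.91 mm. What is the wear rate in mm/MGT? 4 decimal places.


Wear rate = total wear / cumulative tonnage
Rate = 0.91 / 87
Rate = 0.0105 mm/MGT

0.0105


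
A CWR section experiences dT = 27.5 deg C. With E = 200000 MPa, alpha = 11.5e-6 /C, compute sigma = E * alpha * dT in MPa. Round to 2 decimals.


sigma = E * alpha * dT
sigma = 200000 * 11.5e-6 * 27.5
sigma = 2.3 * 27.5
sigma = 63.25 MPa

63.25


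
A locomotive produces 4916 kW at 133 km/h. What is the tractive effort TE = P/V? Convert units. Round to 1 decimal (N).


Convert: P = 4916 kW = 4916000 W
V = 133 / 3.6 = 36.9444 m/s
TE = 4916000 / 36.9444
TE = 133064.7 N

133064.7


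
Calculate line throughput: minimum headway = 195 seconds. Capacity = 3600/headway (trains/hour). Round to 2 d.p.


Capacity = 3600 / headway
Capacity = 3600 / 195
Capacity = 18.46 trains/hour

18.46


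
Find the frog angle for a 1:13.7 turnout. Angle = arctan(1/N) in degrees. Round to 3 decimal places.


1/N = 1/13.7 = 0.072993
angle = arctan(0.072993) = 0.072863 rad
angle = 0.072863 * 180/pi = 4.175 degrees

4.175


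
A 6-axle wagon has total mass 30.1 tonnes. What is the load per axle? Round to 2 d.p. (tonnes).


Load per axle = total weight / number of axles
Load = 30.1 / 6
Load = 5.02 tonnes

5.02


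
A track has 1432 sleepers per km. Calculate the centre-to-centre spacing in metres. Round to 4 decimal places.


Spacing = 1000 m / number of sleepers
Spacing = 1000 / 1432
Spacing = 0.6983 m

0.6983


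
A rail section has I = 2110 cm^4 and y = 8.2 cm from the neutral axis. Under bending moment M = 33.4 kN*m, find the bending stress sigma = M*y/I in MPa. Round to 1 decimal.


Convert units:
M = 33.4 kN*m = 33400000 N*mm
y = 8.2 cm = 82 mm
I = 2110 cm^4 = 21100000 mm^4
sigma = 33400000 * 82 / 21100000
sigma = 129.8 MPa

129.8


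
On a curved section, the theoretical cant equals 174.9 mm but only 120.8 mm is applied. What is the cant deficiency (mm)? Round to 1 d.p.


Cant deficiency = equilibrium cant - actual cant
CD = 174.9 - 120.8
CD = 54.1 mm

54.1


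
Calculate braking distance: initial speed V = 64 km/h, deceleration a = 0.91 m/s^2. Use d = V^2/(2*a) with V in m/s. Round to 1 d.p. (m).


Convert speed: V = 64 / 3.6 = 17.7778 m/s
V^2 = 316.0494
d = 316.0494 / (2 * 0.91)
d = 316.0494 / 1.82
d = 173.7 m

173.7


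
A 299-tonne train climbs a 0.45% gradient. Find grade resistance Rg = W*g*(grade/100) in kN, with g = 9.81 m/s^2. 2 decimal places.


Rg = W * 9.81 * grade / 100
Rg = 299 * 9.81 * 0.45 / 100
Rg = 2933.19 * 0.0045
Rg = 13.20 kN

13.20


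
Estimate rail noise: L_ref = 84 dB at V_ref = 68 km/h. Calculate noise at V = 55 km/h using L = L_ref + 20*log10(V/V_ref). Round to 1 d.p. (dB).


V/V_ref = 55 / 68 = 0.808824
log10(0.808824) = -0.092146
20 * -0.092146 = -1.8429
L = 84 + -1.8429 = 82.2 dB

82.2


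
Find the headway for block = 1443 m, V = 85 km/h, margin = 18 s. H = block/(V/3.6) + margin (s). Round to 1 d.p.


V = 85 / 3.6 = 23.6111 m/s
Block traversal time = 1443 / 23.6111 = 61.1153 s
Headway = 61.1153 + 18
Headway = 79.1 s

79.1


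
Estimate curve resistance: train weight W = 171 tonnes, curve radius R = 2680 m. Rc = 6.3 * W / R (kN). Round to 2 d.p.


Rc = 6.3 * W / R
Rc = 6.3 * 171 / 2680
Rc = 1077.3 / 2680
Rc = 0.40 kN

0.40


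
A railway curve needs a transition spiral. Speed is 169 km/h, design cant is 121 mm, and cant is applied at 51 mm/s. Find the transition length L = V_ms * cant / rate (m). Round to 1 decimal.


Convert speed: V = 169 / 3.6 = 46.9444 m/s
L = 46.9444 * 121 / 51
L = 5680.2778 / 51
L = 111.4 m

111.4


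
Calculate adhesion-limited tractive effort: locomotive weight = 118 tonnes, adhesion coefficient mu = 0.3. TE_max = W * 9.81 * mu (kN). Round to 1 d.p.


TE_max = W * g * mu
TE_max = 118 * 9.81 * 0.3
TE_max = 1157.58 * 0.3
TE_max = 347.3 kN

347.3


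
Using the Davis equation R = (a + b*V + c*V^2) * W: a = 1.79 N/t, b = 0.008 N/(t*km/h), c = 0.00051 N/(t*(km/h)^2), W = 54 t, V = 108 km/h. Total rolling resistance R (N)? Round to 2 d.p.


b*V = 0.008 * 108 = 0.864
c*V^2 = 0.00051 * 11664 = 5.94864
R_per_t = 1.79 + 0.864 + 5.94864 = 8.60264 N/t
R_total = 8.60264 * 54 = 464.54 N

464.54


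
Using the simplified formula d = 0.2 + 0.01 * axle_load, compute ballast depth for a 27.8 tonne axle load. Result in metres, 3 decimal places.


d = 0.2 + 0.01 * 27.8
d = 0.2 + 0.278
d = 0.478 m

0.478


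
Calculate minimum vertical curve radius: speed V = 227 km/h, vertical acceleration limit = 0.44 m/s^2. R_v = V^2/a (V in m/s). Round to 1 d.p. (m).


Convert speed: V = 227 / 3.6 = 63.0556 m/s
V^2 = 3976.0031 m^2/s^2
R_v = 3976.0031 / 0.44
R_v = 9036.4 m

9036.4


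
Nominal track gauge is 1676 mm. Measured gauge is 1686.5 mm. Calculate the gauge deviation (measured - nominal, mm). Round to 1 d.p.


Deviation = measured - nominal
Deviation = 1686.5 - 1676
Deviation = 10.5 mm

10.5


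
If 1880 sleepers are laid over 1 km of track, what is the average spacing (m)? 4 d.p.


Spacing = 1000 m / number of sleepers
Spacing = 1000 / 1880
Spacing = 0.5319 m

0.5319


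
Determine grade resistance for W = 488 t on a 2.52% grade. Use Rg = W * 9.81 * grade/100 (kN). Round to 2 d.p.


Rg = W * 9.81 * grade / 100
Rg = 488 * 9.81 * 2.52 / 100
Rg = 4787.28 * 0.0252
Rg = 120.64 kN

120.64


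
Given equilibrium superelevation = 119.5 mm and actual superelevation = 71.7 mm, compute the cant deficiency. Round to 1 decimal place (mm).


Cant deficiency = equilibrium cant - actual cant
CD = 119.5 - 71.7
CD = 47.8 mm

47.8


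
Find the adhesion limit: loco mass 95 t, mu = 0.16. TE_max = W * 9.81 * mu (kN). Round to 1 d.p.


TE_max = W * g * mu
TE_max = 95 * 9.81 * 0.16
TE_max = 931.95 * 0.16
TE_max = 149.1 kN

149.1


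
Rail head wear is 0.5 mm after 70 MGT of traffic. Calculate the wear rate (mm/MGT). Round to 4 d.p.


Wear rate = total wear / cumulative tonnage
Rate = 0.5 / 70
Rate = 0.0071 mm/MGT

0.0071


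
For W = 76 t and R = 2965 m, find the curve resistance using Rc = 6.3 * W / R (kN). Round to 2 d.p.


Rc = 6.3 * W / R
Rc = 6.3 * 76 / 2965
Rc = 478.8 / 2965
Rc = 0.16 kN

0.16


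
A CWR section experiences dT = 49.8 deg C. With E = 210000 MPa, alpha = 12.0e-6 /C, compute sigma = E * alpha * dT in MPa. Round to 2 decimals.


sigma = E * alpha * dT
sigma = 210000 * 12.0e-6 * 49.8
sigma = 2.52 * 49.8
sigma = 125.50 MPa

125.50


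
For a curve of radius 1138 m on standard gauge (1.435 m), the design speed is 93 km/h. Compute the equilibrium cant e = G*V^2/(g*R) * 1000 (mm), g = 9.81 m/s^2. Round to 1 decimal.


Convert speed: V = 93 / 3.6 = 25.8333 m/s
Apply formula: e = 1.435 * 25.8333^2 / (9.81 * 1138)
e = 1.435 * 667.3611 / 11163.78
e = 0.085783 m = 85.8 mm

85.8


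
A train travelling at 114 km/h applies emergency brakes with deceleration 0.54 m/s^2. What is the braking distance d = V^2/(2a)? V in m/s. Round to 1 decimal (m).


Convert speed: V = 114 / 3.6 = 31.6667 m/s
V^2 = 1002.7778
d = 1002.7778 / (2 * 0.54)
d = 1002.7778 / 1.08
d = 928.5 m

928.5


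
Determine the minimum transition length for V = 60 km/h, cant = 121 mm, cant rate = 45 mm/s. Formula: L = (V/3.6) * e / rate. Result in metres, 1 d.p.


Convert speed: V = 60 / 3.6 = 16.6667 m/s
L = 16.6667 * 121 / 45
L = 2016.6667 / 45
L = 44.8 m

44.8


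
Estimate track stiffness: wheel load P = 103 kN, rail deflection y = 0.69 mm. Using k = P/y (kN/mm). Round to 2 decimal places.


Track stiffness k = P / y
k = 103 / 0.69
k = 149.28 kN/mm

149.28


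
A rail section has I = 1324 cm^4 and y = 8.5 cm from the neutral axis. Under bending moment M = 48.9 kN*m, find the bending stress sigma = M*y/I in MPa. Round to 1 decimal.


Convert units:
M = 48.9 kN*m = 48900000 N*mm
y = 8.5 cm = 85 mm
I = 1324 cm^4 = 13240000 mm^4
sigma = 48900000 * 85 / 13240000
sigma = 313.9 MPa

313.9


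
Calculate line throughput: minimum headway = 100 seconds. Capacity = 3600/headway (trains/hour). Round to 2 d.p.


Capacity = 3600 / headway
Capacity = 3600 / 100
Capacity = 36.00 trains/hour

36.00


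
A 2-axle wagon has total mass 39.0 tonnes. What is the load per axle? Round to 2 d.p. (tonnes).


Load per axle = total weight / number of axles
Load = 39.0 / 2
Load = 19.50 tonnes

19.50


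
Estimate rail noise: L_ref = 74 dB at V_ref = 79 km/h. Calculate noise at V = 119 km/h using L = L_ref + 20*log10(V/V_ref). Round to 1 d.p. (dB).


V/V_ref = 119 / 79 = 1.506329
log10(1.506329) = 0.17792
20 * 0.17792 = 3.5584
L = 74 + 3.5584 = 77.6 dB

77.6


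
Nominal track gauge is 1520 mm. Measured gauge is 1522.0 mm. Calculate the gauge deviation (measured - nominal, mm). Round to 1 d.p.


Deviation = measured - nominal
Deviation = 1522.0 - 1520
Deviation = 2.0 mm

2.0


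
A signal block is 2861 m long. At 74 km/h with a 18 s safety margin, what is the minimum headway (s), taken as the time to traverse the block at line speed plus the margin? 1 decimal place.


V = 74 / 3.6 = 20.5556 m/s
Block traversal time = 2861 / 20.5556 = 139.1838 s
Headway = 139.1838 + 18
Headway = 157.2 s

157.2


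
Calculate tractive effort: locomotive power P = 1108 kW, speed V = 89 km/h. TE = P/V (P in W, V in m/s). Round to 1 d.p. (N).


Convert: P = 1108 kW = 1108000 W
V = 89 / 3.6 = 24.7222 m/s
TE = 1108000 / 24.7222
TE = 44818.0 N

44818.0


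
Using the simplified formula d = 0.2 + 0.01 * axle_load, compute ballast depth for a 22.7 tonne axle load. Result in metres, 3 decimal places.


d = 0.2 + 0.01 * 22.7
d = 0.2 + 0.227
d = 0.427 m

0.427


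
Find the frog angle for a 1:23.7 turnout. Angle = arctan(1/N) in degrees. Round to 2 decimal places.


1/N = 1/23.7 = 0.042194
angle = arctan(0.042194) = 0.042169 rad
angle = 0.042169 * 180/pi = 2.42 degrees

2.42


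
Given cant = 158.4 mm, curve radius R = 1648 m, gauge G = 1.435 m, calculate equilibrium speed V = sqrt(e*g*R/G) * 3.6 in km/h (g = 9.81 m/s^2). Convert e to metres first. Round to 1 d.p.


Convert cant: e = 158.4 mm = 0.1584 m
V_ms = sqrt(0.1584 * 9.81 * 1648 / 1.435)
V_ms = sqrt(1784.553165) = 42.244 m/s
V = 42.244 * 3.6 = 152.1 km/h

152.1


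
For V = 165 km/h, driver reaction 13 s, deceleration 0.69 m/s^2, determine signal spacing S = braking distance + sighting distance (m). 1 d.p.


V = 165 / 3.6 = 45.8333 m/s
Braking distance = 45.8333^2 / (2*0.69) = 1522.2424 m
Sighting distance = 45.8333 * 13 = 595.8333 m
S = 1522.2424 + 595.8333 = 2118.1 m

2118.1


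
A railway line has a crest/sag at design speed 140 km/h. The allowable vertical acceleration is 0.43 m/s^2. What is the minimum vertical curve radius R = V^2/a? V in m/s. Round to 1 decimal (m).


Convert speed: V = 140 / 3.6 = 38.8889 m/s
V^2 = 1512.3457 m^2/s^2
R_v = 1512.3457 / 0.43
R_v = 3517.1 m

3517.1


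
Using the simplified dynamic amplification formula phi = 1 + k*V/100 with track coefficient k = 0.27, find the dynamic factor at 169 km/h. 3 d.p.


phi = 1 + k * V / 100
phi = 1 + 0.27 * 169 / 100
phi = 1 + 0.4563
phi = 1.456

1.456


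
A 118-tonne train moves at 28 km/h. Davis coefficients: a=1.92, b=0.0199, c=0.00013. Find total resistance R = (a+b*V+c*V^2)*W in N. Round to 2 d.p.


b*V = 0.0199 * 28 = 0.5572
c*V^2 = 0.00013 * 784 = 0.10192
R_per_t = 1.92 + 0.5572 + 0.10192 = 2.57912 N/t
R_total = 2.57912 * 118 = 304.34 N

304.34


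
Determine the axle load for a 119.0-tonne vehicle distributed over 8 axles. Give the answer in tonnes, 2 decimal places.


Load per axle = total weight / number of axles
Load = 119.0 / 8
Load = 14.88 tonnes

14.88


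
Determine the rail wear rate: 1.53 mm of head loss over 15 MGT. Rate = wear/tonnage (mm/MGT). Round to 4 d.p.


Wear rate = total wear / cumulative tonnage
Rate = 1.53 / 15
Rate = 0.1020 mm/MGT

0.1020


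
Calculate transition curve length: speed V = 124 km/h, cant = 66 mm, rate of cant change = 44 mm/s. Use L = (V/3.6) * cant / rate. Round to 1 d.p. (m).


Convert speed: V = 124 / 3.6 = 34.4444 m/s
L = 34.4444 * 66 / 44
L = 2273.3333 / 44
L = 51.7 m

51.7


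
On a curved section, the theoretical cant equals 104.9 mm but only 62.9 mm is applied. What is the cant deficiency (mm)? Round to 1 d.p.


Cant deficiency = equilibrium cant - actual cant
CD = 104.9 - 62.9
CD = 42.0 mm

42.0


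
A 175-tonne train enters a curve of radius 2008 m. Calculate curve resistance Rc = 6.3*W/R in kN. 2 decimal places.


Rc = 6.3 * W / R
Rc = 6.3 * 175 / 2008
Rc = 1102.5 / 2008
Rc = 0.55 kN

0.55


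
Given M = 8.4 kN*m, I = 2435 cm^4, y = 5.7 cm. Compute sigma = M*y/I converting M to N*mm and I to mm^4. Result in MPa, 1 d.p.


Convert units:
M = 8.4 kN*m = 8400000 N*mm
y = 5.7 cm = 57 mm
I = 2435 cm^4 = 24350000 mm^4
sigma = 8400000 * 57 / 24350000
sigma = 19.7 MPa

19.7


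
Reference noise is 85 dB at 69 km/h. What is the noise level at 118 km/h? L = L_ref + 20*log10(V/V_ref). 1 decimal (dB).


V/V_ref = 118 / 69 = 1.710145
log10(1.710145) = 0.233033
20 * 0.233033 = 4.6607
L = 85 + 4.6607 = 89.7 dB

89.7


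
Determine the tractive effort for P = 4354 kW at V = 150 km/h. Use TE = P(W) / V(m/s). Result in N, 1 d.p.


Convert: P = 4354 kW = 4354000 W
V = 150 / 3.6 = 41.6667 m/s
TE = 4354000 / 41.6667
TE = 104496.0 N

104496.0


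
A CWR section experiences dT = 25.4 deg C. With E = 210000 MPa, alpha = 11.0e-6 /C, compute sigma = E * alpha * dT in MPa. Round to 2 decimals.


sigma = E * alpha * dT
sigma = 210000 * 11.0e-6 * 25.4
sigma = 2.31 * 25.4
sigma = 58.67 MPa

58.67


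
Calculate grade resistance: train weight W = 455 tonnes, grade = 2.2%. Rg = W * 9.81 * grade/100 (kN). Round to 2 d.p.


Rg = W * 9.81 * grade / 100
Rg = 455 * 9.81 * 2.2 / 100
Rg = 4463.55 * 0.022
Rg = 98.20 kN

98.20


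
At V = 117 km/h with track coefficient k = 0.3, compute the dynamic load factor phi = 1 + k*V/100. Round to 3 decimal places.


phi = 1 + k * V / 100
phi = 1 + 0.3 * 117 / 100
phi = 1 + 0.351
phi = 1.351

1.351


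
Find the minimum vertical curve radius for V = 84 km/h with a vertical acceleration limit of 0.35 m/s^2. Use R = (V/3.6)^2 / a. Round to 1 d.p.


Convert speed: V = 84 / 3.6 = 23.3333 m/s
V^2 = 544.4444 m^2/s^2
R_v = 544.4444 / 0.35
R_v = 1555.6 m

1555.6


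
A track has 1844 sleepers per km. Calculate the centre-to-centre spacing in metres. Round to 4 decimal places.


Spacing = 1000 m / number of sleepers
Spacing = 1000 / 1844
Spacing = 0.5423 m

0.5423


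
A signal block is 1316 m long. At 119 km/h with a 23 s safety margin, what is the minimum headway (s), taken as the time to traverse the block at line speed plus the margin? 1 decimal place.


V = 119 / 3.6 = 33.0556 m/s
Block traversal time = 1316 / 33.0556 = 39.8118 s
Headway = 39.8118 + 23
Headway = 62.8 s

62.8


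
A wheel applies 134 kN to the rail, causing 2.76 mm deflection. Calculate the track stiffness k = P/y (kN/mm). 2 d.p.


Track stiffness k = P / y
k = 134 / 2.76
k = 48.55 kN/mm

48.55


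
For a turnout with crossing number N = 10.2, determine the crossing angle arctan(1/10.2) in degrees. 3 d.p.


1/N = 1/10.2 = 0.098039
angle = arctan(0.098039) = 0.097727 rad
angle = 0.097727 * 180/pi = 5.599 degrees

5.599


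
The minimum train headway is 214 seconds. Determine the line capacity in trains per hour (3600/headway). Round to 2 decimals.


Capacity = 3600 / headway
Capacity = 3600 / 214
Capacity = 16.82 trains/hour

16.82


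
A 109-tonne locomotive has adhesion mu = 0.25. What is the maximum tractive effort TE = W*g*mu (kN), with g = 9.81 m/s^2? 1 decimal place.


TE_max = W * g * mu
TE_max = 109 * 9.81 * 0.25
TE_max = 1069.29 * 0.25
TE_max = 267.3 kN

267.3


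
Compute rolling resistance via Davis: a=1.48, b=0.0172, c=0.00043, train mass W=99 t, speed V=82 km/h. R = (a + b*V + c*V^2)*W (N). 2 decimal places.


b*V = 0.0172 * 82 = 1.4104
c*V^2 = 0.00043 * 6724 = 2.89132
R_per_t = 1.48 + 1.4104 + 2.89132 = 5.78172 N/t
R_total = 5.78172 * 99 = 572.39 N

572.39


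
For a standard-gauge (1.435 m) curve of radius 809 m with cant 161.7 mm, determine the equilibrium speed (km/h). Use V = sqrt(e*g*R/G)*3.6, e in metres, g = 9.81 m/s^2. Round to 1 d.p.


Convert cant: e = 161.7 mm = 0.1617 m
V_ms = sqrt(0.1617 * 9.81 * 809 / 1.435)
V_ms = sqrt(894.284385) = 29.9046 m/s
V = 29.9046 * 3.6 = 107.7 km/h

107.7


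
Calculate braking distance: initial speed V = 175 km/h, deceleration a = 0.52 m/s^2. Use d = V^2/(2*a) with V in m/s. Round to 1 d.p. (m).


Convert speed: V = 175 / 3.6 = 48.6111 m/s
V^2 = 2363.0401
d = 2363.0401 / (2 * 0.52)
d = 2363.0401 / 1.04
d = 2272.2 m

2272.2


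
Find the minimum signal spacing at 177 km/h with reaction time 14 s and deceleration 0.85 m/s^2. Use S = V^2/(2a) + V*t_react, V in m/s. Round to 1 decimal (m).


V = 177 / 3.6 = 49.1667 m/s
Braking distance = 49.1667^2 / (2*0.85) = 1421.9771 m
Sighting distance = 49.1667 * 14 = 688.3333 m
S = 1421.9771 + 688.3333 = 2110.3 m

2110.3


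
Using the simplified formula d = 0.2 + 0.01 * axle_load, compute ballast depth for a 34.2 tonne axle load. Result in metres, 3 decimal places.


d = 0.2 + 0.01 * 34.2
d = 0.2 + 0.342
d = 0.542 m

0.542


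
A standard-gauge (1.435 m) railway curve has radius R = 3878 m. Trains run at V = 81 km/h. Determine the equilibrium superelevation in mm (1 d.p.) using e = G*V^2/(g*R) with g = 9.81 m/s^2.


Convert speed: V = 81 / 3.6 = 22.5 m/s
Apply formula: e = 1.435 * 22.5^2 / (9.81 * 3878)
e = 1.435 * 506.25 / 38043.18
e = 0.019096 m = 19.1 mm

19.1


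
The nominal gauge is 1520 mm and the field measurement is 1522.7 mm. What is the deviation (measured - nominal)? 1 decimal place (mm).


Deviation = measured - nominal
Deviation = 1522.7 - 1520
Deviation = 2.7 mm

2.7


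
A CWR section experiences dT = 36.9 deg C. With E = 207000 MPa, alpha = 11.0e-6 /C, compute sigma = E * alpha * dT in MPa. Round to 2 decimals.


sigma = E * alpha * dT
sigma = 207000 * 11.0e-6 * 36.9
sigma = 2.277 * 36.9
sigma = 84.02 MPa

84.02


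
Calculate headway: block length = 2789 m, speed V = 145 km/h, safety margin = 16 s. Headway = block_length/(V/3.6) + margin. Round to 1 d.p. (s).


V = 145 / 3.6 = 40.2778 m/s
Block traversal time = 2789 / 40.2778 = 69.2441 s
Headway = 69.2441 + 16
Headway = 85.2 s

85.2


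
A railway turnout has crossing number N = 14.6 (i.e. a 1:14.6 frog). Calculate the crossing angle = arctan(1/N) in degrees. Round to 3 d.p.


1/N = 1/14.6 = 0.068493
angle = arctan(0.068493) = 0.068386 rad
angle = 0.068386 * 180/pi = 3.918 degrees

3.918


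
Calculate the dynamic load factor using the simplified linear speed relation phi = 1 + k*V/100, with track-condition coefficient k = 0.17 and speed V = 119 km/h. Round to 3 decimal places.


phi = 1 + k * V / 100
phi = 1 + 0.17 * 119 / 100
phi = 1 + 0.2023
phi = 1.202

1.202


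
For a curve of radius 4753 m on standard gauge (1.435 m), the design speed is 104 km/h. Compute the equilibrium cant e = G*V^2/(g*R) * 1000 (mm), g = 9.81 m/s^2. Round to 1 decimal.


Convert speed: V = 104 / 3.6 = 28.8889 m/s
Apply formula: e = 1.435 * 28.8889^2 / (9.81 * 4753)
e = 1.435 * 834.5679 / 46626.93
e = 0.025685 m = 25.7 mm

25.7
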